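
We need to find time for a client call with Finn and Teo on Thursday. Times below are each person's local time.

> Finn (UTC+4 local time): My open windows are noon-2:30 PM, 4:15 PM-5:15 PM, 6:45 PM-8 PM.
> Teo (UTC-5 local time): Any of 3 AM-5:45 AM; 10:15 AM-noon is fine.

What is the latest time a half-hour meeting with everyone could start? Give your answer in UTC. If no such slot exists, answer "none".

15:30

Finn in UTC: 08:00-10:30, 12:15-13:15, 14:45-16:00 (subtract 4h to convert from UTC+4).
Teo in UTC: 08:00-10:45, 15:15-17:00 (add 5h to convert from UTC-5).
Finn ∩ Teo: 08:00-10:30, 15:15-16:00.
The last common window of at least 30 minutes is 15:15-16:00; a 30-minute meeting can start as late as 15:30 and still end by 16:00.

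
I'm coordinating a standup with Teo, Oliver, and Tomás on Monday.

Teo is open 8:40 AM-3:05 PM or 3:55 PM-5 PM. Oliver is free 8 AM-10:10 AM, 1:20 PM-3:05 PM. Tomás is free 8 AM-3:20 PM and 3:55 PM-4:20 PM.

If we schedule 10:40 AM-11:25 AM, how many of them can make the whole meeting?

Teo and Tomás can make the full 10:40-11:25 slot — that's 2.

2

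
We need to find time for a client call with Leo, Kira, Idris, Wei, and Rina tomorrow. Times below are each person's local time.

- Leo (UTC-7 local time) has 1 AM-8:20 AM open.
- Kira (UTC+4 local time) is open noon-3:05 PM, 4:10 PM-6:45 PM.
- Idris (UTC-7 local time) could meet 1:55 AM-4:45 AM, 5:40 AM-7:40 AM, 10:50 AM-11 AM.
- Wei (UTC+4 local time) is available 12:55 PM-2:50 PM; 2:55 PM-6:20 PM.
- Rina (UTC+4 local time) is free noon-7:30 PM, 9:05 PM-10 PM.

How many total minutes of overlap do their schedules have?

Leo in UTC: 08:00-15:20 (add 7h to convert from UTC-7).
Kira in UTC: 08:00-11:05, 12:10-14:45 (subtract 4h to convert from UTC+4).
Idris in UTC: 08:55-11:45, 12:40-14:40, 17:50-18:00 (add 7h to convert from UTC-7).
Wei in UTC: 08:55-10:50, 10:55-14:20 (subtract 4h to convert from UTC+4).
Rina in UTC: 08:00-15:30, 17:05-18:00 (subtract 4h to convert from UTC+4).
Leo ∩ Kira: 08:00-11:05, 12:10-14:45.
Leo ∩ Kira ∩ Idris: 08:55-11:05, 12:40-14:40.
Leo ∩ Kira ∩ Idris ∩ Wei: 08:55-10:50, 10:55-11:05, 12:40-14:20.
Leo ∩ Kira ∩ Idris ∩ Wei ∩ Rina: 08:55-10:50, 10:55-11:05, 12:40-14:20.
Summing the common windows: 115 + 10 + 100 = 225 minutes.

225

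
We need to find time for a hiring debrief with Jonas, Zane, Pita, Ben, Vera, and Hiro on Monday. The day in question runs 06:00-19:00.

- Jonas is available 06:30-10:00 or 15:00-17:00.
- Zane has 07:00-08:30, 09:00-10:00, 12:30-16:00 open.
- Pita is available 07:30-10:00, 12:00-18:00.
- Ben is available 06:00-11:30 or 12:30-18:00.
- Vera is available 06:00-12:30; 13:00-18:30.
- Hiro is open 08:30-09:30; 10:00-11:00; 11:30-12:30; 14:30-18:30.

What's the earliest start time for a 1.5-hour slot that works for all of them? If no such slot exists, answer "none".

Jonas ∩ Zane: 07:00-08:30, 09:00-10:00, 15:00-16:00.
Jonas ∩ Zane ∩ Pita: 07:30-08:30, 09:00-10:00, 15:00-16:00.
Jonas ∩ Zane ∩ Pita ∩ Ben: 07:30-08:30, 09:00-10:00, 15:00-16:00.
Jonas ∩ Zane ∩ Pita ∩ Ben ∩ Vera: 07:30-08:30, 09:00-10:00, 15:00-16:00.
Jonas ∩ Zane ∩ Pita ∩ Ben ∩ Vera ∩ Hiro: 09:00-09:30, 15:00-16:00.
So the common availability across everyone is 09:00-09:30, 15:00-16:00.
No common window is at least 90 minutes long.

none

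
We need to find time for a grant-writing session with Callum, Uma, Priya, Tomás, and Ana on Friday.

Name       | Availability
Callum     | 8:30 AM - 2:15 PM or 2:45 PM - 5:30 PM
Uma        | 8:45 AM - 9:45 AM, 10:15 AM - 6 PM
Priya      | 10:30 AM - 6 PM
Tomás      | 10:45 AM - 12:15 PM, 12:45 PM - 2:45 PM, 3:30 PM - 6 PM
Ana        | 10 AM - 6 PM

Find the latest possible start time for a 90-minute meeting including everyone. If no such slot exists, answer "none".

16:00

Callum ∩ Uma: 08:45-09:45, 10:15-14:15, 14:45-17:30.
Callum ∩ Uma ∩ Priya: 10:30-14:15, 14:45-17:30.
Callum ∩ Uma ∩ Priya ∩ Tomás: 10:45-12:15, 12:45-14:15, 15:30-17:30.
Callum ∩ Uma ∩ Priya ∩ Tomás ∩ Ana: 10:45-12:15, 12:45-14:15, 15:30-17:30.
The last common window of at least 90 minutes is 15:30-17:30; a 90-minute meeting can start as late as 16:00 and still end by 17:30.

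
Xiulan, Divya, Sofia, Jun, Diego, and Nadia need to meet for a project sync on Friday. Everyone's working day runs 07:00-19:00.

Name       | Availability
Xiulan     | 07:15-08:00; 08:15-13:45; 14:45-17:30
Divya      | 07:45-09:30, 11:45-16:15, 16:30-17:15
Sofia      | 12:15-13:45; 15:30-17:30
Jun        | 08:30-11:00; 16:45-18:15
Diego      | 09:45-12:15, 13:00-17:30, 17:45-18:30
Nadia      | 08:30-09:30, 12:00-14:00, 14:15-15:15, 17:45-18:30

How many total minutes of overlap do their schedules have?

Xiulan ∩ Divya: 07:45-08:00, 08:15-09:30, 11:45-13:45, 14:45-16:15, 16:30-17:15.
Xiulan ∩ Divya ∩ Sofia: 12:15-13:45, 15:30-16:15, 16:30-17:15.
Xiulan ∩ Divya ∩ Sofia ∩ Jun: 16:45-17:15.
Xiulan ∩ Divya ∩ Sofia ∩ Jun ∩ Diego: 16:45-17:15.
Xiulan ∩ Divya ∩ Sofia ∩ Jun ∩ Diego ∩ Nadia: ∅.
There is no time when everyone is free.
There is no common window, so the total is 0 minutes.

0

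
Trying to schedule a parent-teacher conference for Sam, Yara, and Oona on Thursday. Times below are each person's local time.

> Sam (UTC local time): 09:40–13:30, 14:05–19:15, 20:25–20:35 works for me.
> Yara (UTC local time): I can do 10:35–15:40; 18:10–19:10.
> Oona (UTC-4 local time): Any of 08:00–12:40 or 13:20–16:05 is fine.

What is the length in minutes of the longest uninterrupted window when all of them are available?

95

Sam in UTC: 09:40-13:30, 14:05-19:15, 20:25-20:35.
Yara in UTC: 10:35-15:40, 18:10-19:10.
Oona in UTC: 12:00-16:40, 17:20-20:05 (add 4h to convert from UTC-4).
Sam ∩ Yara: 10:35-13:30, 14:05-15:40, 18:10-19:10.
Sam ∩ Yara ∩ Oona: 12:00-13:30, 14:05-15:40, 18:10-19:10.
So the common availability across everyone is 12:00-13:30, 14:05-15:40, 18:10-19:10.
The longest is 14:05-15:40 at 95 minutes.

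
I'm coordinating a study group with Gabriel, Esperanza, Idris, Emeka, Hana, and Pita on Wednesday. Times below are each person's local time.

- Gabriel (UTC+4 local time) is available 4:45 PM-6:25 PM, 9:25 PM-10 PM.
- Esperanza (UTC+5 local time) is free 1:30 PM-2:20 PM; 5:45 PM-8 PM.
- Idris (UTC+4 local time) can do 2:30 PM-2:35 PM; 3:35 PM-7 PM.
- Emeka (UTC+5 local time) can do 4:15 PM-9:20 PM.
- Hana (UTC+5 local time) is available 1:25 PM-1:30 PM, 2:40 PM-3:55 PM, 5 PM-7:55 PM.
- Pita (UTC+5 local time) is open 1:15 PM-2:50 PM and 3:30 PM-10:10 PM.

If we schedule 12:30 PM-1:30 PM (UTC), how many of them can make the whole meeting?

Gabriel in UTC: 12:45-14:25, 17:25-18:00 (subtract 4h to convert from UTC+4).
Esperanza in UTC: 08:30-09:20, 12:45-15:00 (subtract 5h to convert from UTC+5).
Idris in UTC: 10:30-10:35, 11:35-15:00 (subtract 4h to convert from UTC+4).
Emeka in UTC: 11:15-16:20 (subtract 5h to convert from UTC+5).
Hana in UTC: 08:25-08:30, 09:40-10:55, 12:00-14:55 (subtract 5h to convert from UTC+5).
Pita in UTC: 08:15-09:50, 10:30-17:10 (subtract 5h to convert from UTC+5).
Idris, Emeka, Hana, and Pita can make the full 12:30-13:30 slot — that's 4.

4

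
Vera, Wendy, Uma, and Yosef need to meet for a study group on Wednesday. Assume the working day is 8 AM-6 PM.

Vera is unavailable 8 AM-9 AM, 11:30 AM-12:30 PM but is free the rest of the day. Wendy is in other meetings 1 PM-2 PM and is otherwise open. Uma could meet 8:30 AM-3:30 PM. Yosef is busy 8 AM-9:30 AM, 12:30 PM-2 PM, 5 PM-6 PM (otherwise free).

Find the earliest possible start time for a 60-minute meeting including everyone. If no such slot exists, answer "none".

Vera free: 09:00-11:30, 12:30-18:00 (invert busy blocks within the working day).
Wendy free: 08:00-13:00, 14:00-18:00 (invert busy blocks within the working day).
Uma free: 08:30-15:30.
Yosef free: 09:30-12:30, 14:00-17:00 (invert busy blocks within the working day).
Vera ∩ Wendy: 09:00-11:30, 12:30-13:00, 14:00-18:00.
Vera ∩ Wendy ∩ Uma: 09:00-11:30, 12:30-13:00, 14:00-15:30.
Vera ∩ Wendy ∩ Uma ∩ Yosef: 09:30-11:30, 14:00-15:30.
Those are the intersection windows.
The first common window of at least 60 minutes is 09:30-11:30, so the earliest start is 09:30.

09:30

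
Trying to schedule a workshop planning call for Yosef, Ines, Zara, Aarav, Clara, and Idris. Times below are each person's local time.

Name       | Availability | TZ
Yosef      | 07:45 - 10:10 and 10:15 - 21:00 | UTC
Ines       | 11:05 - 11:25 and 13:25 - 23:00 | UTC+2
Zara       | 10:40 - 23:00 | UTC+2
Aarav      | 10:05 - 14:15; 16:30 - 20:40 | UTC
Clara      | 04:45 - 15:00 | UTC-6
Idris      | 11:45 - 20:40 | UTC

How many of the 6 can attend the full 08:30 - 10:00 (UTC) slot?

1

Yosef in UTC: 07:45-10:10, 10:15-21:00.
Ines in UTC: 09:05-09:25, 11:25-21:00 (subtract 2h to convert from UTC+2).
Zara in UTC: 08:40-21:00 (subtract 2h to convert from UTC+2).
Aarav in UTC: 10:05-14:15, 16:30-20:40.
Clara in UTC: 10:45-21:00 (add 6h to convert from UTC-6).
Idris in UTC: 11:45-20:40.
Yosef can make the full 08:30-10:00 slot — that's 1.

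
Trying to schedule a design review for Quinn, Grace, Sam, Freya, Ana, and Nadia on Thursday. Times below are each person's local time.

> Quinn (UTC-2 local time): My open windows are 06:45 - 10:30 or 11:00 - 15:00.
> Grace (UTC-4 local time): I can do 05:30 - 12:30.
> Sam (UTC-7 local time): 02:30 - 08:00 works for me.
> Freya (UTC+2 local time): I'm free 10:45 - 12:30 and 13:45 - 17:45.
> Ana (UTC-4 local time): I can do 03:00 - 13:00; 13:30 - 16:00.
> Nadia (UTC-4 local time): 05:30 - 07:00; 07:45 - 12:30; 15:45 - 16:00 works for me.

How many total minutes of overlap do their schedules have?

Quinn in UTC: 08:45-12:30, 13:00-17:00 (add 2h to convert from UTC-2).
Grace in UTC: 09:30-16:30 (add 4h to convert from UTC-4).
Sam in UTC: 09:30-15:00 (add 7h to convert from UTC-7).
Freya in UTC: 08:45-10:30, 11:45-15:45 (subtract 2h to convert from UTC+2).
Ana in UTC: 07:00-17:00, 17:30-20:00 (add 4h to convert from UTC-4).
Nadia in UTC: 09:30-11:00, 11:45-16:30, 19:45-20:00 (add 4h to convert from UTC-4).
Quinn ∩ Grace: 09:30-12:30, 13:00-16:30.
Quinn ∩ Grace ∩ Sam: 09:30-12:30, 13:00-15:00.
Quinn ∩ Grace ∩ Sam ∩ Freya: 09:30-10:30, 11:45-12:30, 13:00-15:00.
Quinn ∩ Grace ∩ Sam ∩ Freya ∩ Ana: 09:30-10:30, 11:45-12:30, 13:00-15:00.
Quinn ∩ Grace ∩ Sam ∩ Freya ∩ Ana ∩ Nadia: 09:30-10:30, 11:45-12:30, 13:00-15:00.
So the common availability across everyone is 09:30-10:30, 11:45-12:30, 13:00-15:00.
Summing the common windows: 60 + 45 + 120 = 225 minutes.

225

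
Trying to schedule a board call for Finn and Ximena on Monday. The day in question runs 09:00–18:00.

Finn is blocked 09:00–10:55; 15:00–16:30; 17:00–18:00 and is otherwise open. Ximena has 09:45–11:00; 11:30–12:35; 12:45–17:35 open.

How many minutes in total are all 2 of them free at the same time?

235

Finn free: 10:55-15:00, 16:30-17:00 (invert busy blocks within the working day).
Ximena free: 09:45-11:00, 11:30-12:35, 12:45-17:35.
Finn ∩ Ximena: 10:55-11:00, 11:30-12:35, 12:45-15:00, 16:30-17:00.
So the common availability across everyone is 10:55-11:00, 11:30-12:35, 12:45-15:00, 16:30-17:00.
Summing the common windows: 5 + 65 + 135 + 30 = 235 minutes.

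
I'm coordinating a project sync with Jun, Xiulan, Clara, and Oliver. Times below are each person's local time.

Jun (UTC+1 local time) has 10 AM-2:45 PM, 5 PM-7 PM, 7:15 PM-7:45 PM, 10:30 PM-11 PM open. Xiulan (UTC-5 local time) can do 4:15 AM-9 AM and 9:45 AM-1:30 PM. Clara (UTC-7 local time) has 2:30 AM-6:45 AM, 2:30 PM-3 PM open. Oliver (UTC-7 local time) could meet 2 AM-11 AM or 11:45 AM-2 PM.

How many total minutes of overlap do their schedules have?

255

Jun in UTC: 09:00-13:45, 16:00-18:00, 18:15-18:45, 21:30-22:00 (subtract 1h to convert from UTC+1).
Xiulan in UTC: 09:15-14:00, 14:45-18:30 (add 5h to convert from UTC-5).
Clara in UTC: 09:30-13:45, 21:30-22:00 (add 7h to convert from UTC-7).
Oliver in UTC: 09:00-18:00, 18:45-21:00 (add 7h to convert from UTC-7).
Jun ∩ Xiulan: 09:15-13:45, 16:00-18:00, 18:15-18:30.
Jun ∩ Xiulan ∩ Clara: 09:30-13:45.
Jun ∩ Xiulan ∩ Clara ∩ Oliver: 09:30-13:45.
So the common availability across everyone is 09:30-13:45.
That's a single block of 255 minutes.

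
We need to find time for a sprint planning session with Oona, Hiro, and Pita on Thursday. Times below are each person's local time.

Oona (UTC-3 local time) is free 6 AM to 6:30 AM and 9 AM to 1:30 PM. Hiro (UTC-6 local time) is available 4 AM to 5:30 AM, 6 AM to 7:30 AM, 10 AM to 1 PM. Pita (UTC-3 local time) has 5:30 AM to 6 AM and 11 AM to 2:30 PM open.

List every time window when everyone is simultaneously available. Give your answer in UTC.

16:00-16:30

Oona in UTC: 09:00-09:30, 12:00-16:30 (add 3h to convert from UTC-3).
Hiro in UTC: 10:00-11:30, 12:00-13:30, 16:00-19:00 (add 6h to convert from UTC-6).
Pita in UTC: 08:30-09:00, 14:00-17:30 (add 3h to convert from UTC-3).
Oona ∩ Hiro: 12:00-13:30, 16:00-16:30.
Oona ∩ Hiro ∩ Pita: 16:00-16:30.
Those are the intersection windows.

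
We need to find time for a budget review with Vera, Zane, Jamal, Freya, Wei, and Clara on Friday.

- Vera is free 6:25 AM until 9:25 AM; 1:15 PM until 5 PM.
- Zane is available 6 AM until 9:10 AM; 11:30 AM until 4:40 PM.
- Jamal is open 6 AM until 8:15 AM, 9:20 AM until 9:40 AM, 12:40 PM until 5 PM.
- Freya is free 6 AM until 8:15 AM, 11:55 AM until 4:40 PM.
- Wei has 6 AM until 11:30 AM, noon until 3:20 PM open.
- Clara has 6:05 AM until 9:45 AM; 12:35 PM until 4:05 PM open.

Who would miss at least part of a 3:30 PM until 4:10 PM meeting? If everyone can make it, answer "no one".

Clara, Wei

Vera: free for 15:30-16:10. Zane: free for 15:30-16:10. Jamal: free for 15:30-16:10. Freya: free for 15:30-16:10. Wei: not fully free for 15:30-16:10. Clara: not fully free for 15:30-16:10.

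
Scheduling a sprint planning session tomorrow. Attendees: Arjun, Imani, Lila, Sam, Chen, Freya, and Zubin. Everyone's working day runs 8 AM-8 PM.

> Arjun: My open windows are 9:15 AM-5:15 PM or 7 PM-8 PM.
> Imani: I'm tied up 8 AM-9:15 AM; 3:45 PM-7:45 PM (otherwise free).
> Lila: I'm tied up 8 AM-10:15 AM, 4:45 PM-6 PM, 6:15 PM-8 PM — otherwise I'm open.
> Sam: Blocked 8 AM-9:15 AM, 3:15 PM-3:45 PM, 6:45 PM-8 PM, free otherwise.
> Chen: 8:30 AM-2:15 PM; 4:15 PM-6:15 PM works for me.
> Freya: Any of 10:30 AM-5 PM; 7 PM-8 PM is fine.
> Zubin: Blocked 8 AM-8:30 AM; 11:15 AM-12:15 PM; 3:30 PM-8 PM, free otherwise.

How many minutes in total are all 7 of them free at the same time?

165

Arjun free: 09:15-17:15, 19:00-20:00.
Imani free: 09:15-15:45, 19:45-20:00 (invert busy blocks within the working day).
Lila free: 10:15-16:45, 18:00-18:15 (invert busy blocks within the working day).
Sam free: 09:15-15:15, 15:45-18:45 (invert busy blocks within the working day).
Chen free: 08:30-14:15, 16:15-18:15.
Freya free: 10:30-17:00, 19:00-20:00.
Zubin free: 08:30-11:15, 12:15-15:30 (invert busy blocks within the working day).
Arjun ∩ Imani: 09:15-15:45, 19:45-20:00.
Arjun ∩ Imani ∩ Lila: 10:15-15:45.
Arjun ∩ Imani ∩ Lila ∩ Sam: 10:15-15:15.
Arjun ∩ Imani ∩ Lila ∩ Sam ∩ Chen: 10:15-14:15.
Arjun ∩ Imani ∩ Lila ∩ Sam ∩ Chen ∩ Freya: 10:30-14:15.
Arjun ∩ Imani ∩ Lila ∩ Sam ∩ Chen ∩ Freya ∩ Zubin: 10:30-11:15, 12:15-14:15.
Summing the common windows: 45 + 120 = 165 minutes.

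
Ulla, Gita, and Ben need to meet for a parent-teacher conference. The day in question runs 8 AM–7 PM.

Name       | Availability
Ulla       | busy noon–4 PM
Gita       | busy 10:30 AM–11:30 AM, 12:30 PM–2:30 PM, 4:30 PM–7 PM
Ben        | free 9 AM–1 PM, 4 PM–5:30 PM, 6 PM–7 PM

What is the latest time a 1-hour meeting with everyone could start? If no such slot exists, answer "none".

09:30

Ulla free: 08:00-12:00, 16:00-19:00 (invert busy blocks within the working day).
Gita free: 08:00-10:30, 11:30-12:30, 14:30-16:30 (invert busy blocks within the working day).
Ben free: 09:00-13:00, 16:00-17:30, 18:00-19:00.
Ulla ∩ Gita: 08:00-10:30, 11:30-12:00, 16:00-16:30.
Ulla ∩ Gita ∩ Ben: 09:00-10:30, 11:30-12:00, 16:00-16:30.
The last common window of at least 60 minutes is 09:00-10:30; a 60-minute meeting can start as late as 09:30 and still end by 10:30.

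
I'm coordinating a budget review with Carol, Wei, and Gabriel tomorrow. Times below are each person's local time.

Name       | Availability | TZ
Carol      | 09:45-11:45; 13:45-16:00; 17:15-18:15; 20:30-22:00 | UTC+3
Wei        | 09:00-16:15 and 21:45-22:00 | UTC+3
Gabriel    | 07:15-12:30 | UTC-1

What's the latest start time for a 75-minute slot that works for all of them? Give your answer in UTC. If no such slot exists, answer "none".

11:45

Carol in UTC: 06:45-08:45, 10:45-13:00, 14:15-15:15, 17:30-19:00 (subtract 3h to convert from UTC+3).
Wei in UTC: 06:00-13:15, 18:45-19:00 (subtract 3h to convert from UTC+3).
Gabriel in UTC: 08:15-13:30 (add 1h to convert from UTC-1).
Carol ∩ Wei: 06:45-08:45, 10:45-13:00, 18:45-19:00.
Carol ∩ Wei ∩ Gabriel: 08:15-08:45, 10:45-13:00.
The last common window of at least 75 minutes is 10:45-13:00; a 75-minute meeting can start as late as 11:45 and still end by 13:00.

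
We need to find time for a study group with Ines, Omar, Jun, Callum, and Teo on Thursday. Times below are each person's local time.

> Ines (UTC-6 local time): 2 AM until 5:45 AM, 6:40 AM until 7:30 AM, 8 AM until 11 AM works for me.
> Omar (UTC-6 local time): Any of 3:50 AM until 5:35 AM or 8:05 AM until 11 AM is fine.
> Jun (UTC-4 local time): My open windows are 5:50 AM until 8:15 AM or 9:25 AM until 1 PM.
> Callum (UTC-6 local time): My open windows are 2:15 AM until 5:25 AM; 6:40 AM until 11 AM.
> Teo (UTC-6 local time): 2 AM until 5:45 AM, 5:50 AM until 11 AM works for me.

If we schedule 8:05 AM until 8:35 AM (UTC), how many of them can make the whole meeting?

Ines in UTC: 08:00-11:45, 12:40-13:30, 14:00-17:00 (add 6h to convert from UTC-6).
Omar in UTC: 09:50-11:35, 14:05-17:00 (add 6h to convert from UTC-6).
Jun in UTC: 09:50-12:15, 13:25-17:00 (add 4h to convert from UTC-4).
Callum in UTC: 08:15-11:25, 12:40-17:00 (add 6h to convert from UTC-6).
Teo in UTC: 08:00-11:45, 11:50-17:00 (add 6h to convert from UTC-6).
Ines and Teo can make the full 08:05-08:35 slot — that's 2.

2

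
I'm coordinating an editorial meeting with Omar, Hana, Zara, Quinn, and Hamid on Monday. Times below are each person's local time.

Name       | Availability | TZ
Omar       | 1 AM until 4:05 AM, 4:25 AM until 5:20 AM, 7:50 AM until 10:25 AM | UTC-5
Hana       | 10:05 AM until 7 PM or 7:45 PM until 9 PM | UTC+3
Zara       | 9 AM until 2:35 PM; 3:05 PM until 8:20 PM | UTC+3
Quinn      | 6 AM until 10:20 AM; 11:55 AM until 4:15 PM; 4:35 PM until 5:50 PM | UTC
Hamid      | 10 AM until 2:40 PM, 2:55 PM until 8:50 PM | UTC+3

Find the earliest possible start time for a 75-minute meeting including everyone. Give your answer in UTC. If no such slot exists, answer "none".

Omar in UTC: 06:00-09:05, 09:25-10:20, 12:50-15:25 (add 5h to convert from UTC-5).
Hana in UTC: 07:05-16:00, 16:45-18:00 (subtract 3h to convert from UTC+3).
Zara in UTC: 06:00-11:35, 12:05-17:20 (subtract 3h to convert from UTC+3).
Quinn in UTC: 06:00-10:20, 11:55-16:15, 16:35-17:50.
Hamid in UTC: 07:00-11:40, 11:55-17:50 (subtract 3h to convert from UTC+3).
Omar ∩ Hana: 07:05-09:05, 09:25-10:20, 12:50-15:25.
Omar ∩ Hana ∩ Zara: 07:05-09:05, 09:25-10:20, 12:50-15:25.
Omar ∩ Hana ∩ Zara ∩ Quinn: 07:05-09:05, 09:25-10:20, 12:50-15:25.
Omar ∩ Hana ∩ Zara ∩ Quinn ∩ Hamid: 07:05-09:05, 09:25-10:20, 12:50-15:25.
Those are the intersection windows.
The first common window of at least 75 minutes is 07:05-09:05, so the earliest start is 07:05.

07:05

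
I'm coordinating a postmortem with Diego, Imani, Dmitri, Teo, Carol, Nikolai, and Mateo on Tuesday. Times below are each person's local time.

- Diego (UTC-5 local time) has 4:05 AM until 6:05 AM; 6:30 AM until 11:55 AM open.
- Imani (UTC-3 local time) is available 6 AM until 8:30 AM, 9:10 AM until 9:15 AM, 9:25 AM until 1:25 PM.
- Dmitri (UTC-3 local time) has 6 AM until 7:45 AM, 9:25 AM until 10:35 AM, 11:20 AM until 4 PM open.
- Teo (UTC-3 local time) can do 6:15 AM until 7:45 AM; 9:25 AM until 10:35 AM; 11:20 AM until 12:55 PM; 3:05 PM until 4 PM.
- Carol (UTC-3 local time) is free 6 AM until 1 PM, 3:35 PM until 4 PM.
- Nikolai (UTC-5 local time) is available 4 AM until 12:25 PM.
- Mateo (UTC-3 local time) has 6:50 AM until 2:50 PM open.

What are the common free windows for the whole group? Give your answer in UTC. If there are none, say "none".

09:50-10:45, 12:25-13:35, 14:20-15:55

Diego in UTC: 09:05-11:05, 11:30-16:55 (add 5h to convert from UTC-5).
Imani in UTC: 09:00-11:30, 12:10-12:15, 12:25-16:25 (add 3h to convert from UTC-3).
Dmitri in UTC: 09:00-10:45, 12:25-13:35, 14:20-19:00 (add 3h to convert from UTC-3).
Teo in UTC: 09:15-10:45, 12:25-13:35, 14:20-15:55, 18:05-19:00 (add 3h to convert from UTC-3).
Carol in UTC: 09:00-16:00, 18:35-19:00 (add 3h to convert from UTC-3).
Nikolai in UTC: 09:00-17:25 (add 5h to convert from UTC-5).
Mateo in UTC: 09:50-17:50 (add 3h to convert from UTC-3).
Diego ∩ Imani: 09:05-11:05, 12:10-12:15, 12:25-16:25.
Diego ∩ Imani ∩ Dmitri: 09:05-10:45, 12:25-13:35, 14:20-16:25.
Diego ∩ Imani ∩ Dmitri ∩ Teo: 09:15-10:45, 12:25-13:35, 14:20-15:55.
Diego ∩ Imani ∩ Dmitri ∩ Teo ∩ Carol: 09:15-10:45, 12:25-13:35, 14:20-15:55.
Diego ∩ Imani ∩ Dmitri ∩ Teo ∩ Carol ∩ Nikolai: 09:15-10:45, 12:25-13:35, 14:20-15:55.
Diego ∩ Imani ∩ Dmitri ∩ Teo ∩ Carol ∩ Nikolai ∩ Mateo: 09:50-10:45, 12:25-13:35, 14:20-15:55.
So the common availability across everyone is 09:50-10:45, 12:25-13:35, 14:20-15:55.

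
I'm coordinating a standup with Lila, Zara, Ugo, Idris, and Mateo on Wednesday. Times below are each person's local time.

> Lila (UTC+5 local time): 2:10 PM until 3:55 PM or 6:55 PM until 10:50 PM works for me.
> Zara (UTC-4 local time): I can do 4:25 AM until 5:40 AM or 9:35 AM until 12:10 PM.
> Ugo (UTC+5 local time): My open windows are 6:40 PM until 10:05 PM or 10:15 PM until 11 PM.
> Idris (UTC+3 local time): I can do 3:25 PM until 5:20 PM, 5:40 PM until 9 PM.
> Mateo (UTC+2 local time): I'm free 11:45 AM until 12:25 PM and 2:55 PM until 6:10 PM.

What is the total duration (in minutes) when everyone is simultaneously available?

115

Lila in UTC: 09:10-10:55, 13:55-17:50 (subtract 5h to convert from UTC+5).
Zara in UTC: 08:25-09:40, 13:35-16:10 (add 4h to convert from UTC-4).
Ugo in UTC: 13:40-17:05, 17:15-18:00 (subtract 5h to convert from UTC+5).
Idris in UTC: 12:25-14:20, 14:40-18:00 (subtract 3h to convert from UTC+3).
Mateo in UTC: 09:45-10:25, 12:55-16:10 (subtract 2h to convert from UTC+2).
Lila ∩ Zara: 09:10-09:40, 13:55-16:10.
Lila ∩ Zara ∩ Ugo: 13:55-16:10.
Lila ∩ Zara ∩ Ugo ∩ Idris: 13:55-14:20, 14:40-16:10.
Lila ∩ Zara ∩ Ugo ∩ Idris ∩ Mateo: 13:55-14:20, 14:40-16:10.
Summing the common windows: 25 + 90 = 115 minutes.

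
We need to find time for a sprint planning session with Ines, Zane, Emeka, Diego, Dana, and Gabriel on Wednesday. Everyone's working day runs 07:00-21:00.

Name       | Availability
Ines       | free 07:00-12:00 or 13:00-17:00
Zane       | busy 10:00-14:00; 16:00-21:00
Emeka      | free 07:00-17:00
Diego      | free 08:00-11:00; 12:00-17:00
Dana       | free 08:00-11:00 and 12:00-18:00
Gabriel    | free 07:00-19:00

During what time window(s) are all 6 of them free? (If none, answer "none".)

08:00-10:00, 14:00-16:00

Ines free: 07:00-12:00, 13:00-17:00.
Zane free: 07:00-10:00, 14:00-16:00 (invert busy blocks within the working day).
Emeka free: 07:00-17:00.
Diego free: 08:00-11:00, 12:00-17:00.
Dana free: 08:00-11:00, 12:00-18:00.
Gabriel free: 07:00-19:00.
Ines ∩ Zane: 07:00-10:00, 14:00-16:00.
Ines ∩ Zane ∩ Emeka: 07:00-10:00, 14:00-16:00.
Ines ∩ Zane ∩ Emeka ∩ Diego: 08:00-10:00, 14:00-16:00.
Ines ∩ Zane ∩ Emeka ∩ Diego ∩ Dana: 08:00-10:00, 14:00-16:00.
Ines ∩ Zane ∩ Emeka ∩ Diego ∩ Dana ∩ Gabriel: 08:00-10:00, 14:00-16:00.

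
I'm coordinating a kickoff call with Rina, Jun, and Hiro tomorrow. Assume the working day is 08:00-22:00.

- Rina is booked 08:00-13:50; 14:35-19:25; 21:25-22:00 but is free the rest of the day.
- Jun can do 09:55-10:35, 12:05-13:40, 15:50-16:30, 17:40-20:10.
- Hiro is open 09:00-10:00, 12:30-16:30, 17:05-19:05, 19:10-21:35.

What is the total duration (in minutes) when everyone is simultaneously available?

45

Rina free: 13:50-14:35, 19:25-21:25 (invert busy blocks within the working day).
Jun free: 09:55-10:35, 12:05-13:40, 15:50-16:30, 17:40-20:10.
Hiro free: 09:00-10:00, 12:30-16:30, 17:05-19:05, 19:10-21:35.
Rina ∩ Jun: 19:25-20:10.
Rina ∩ Jun ∩ Hiro: 19:25-20:10.
That's a single block of 45 minutes.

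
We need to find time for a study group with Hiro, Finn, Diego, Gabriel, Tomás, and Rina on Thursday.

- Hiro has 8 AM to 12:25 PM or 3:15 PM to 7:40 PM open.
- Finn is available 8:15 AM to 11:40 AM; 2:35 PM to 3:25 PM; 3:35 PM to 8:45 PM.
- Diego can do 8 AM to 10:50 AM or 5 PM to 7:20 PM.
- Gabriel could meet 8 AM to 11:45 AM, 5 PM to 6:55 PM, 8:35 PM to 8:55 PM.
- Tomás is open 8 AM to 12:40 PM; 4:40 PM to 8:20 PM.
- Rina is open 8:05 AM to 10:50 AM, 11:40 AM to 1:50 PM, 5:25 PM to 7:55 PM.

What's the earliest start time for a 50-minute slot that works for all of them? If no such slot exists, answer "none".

Hiro ∩ Finn: 08:15-11:40, 15:15-15:25, 15:35-19:40.
Hiro ∩ Finn ∩ Diego: 08:15-10:50, 17:00-19:20.
Hiro ∩ Finn ∩ Diego ∩ Gabriel: 08:15-10:50, 17:00-18:55.
Hiro ∩ Finn ∩ Diego ∩ Gabriel ∩ Tomás: 08:15-10:50, 17:00-18:55.
Hiro ∩ Finn ∩ Diego ∩ Gabriel ∩ Tomás ∩ Rina: 08:15-10:50, 17:25-18:55.
The first common window of at least 50 minutes is 08:15-10:50, so the earliest start is 08:15.

08:15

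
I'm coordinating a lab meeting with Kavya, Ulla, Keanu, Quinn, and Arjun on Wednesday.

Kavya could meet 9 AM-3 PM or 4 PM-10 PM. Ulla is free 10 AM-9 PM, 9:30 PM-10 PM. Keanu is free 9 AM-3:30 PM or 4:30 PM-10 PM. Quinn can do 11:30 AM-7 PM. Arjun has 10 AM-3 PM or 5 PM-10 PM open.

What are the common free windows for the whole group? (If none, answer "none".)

11:30-15:00, 17:00-19:00

Kavya ∩ Ulla: 10:00-15:00, 16:00-21:00, 21:30-22:00.
Kavya ∩ Ulla ∩ Keanu: 10:00-15:00, 16:30-21:00, 21:30-22:00.
Kavya ∩ Ulla ∩ Keanu ∩ Quinn: 11:30-15:00, 16:30-19:00.
Kavya ∩ Ulla ∩ Keanu ∩ Quinn ∩ Arjun: 11:30-15:00, 17:00-19:00.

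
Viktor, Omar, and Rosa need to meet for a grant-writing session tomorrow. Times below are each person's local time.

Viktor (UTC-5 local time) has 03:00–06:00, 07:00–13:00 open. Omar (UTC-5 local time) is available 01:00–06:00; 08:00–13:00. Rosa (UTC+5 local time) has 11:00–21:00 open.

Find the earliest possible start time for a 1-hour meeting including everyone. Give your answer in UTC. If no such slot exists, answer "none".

Viktor in UTC: 08:00-11:00, 12:00-18:00 (add 5h to convert from UTC-5).
Omar in UTC: 06:00-11:00, 13:00-18:00 (add 5h to convert from UTC-5).
Rosa in UTC: 06:00-16:00 (subtract 5h to convert from UTC+5).
Viktor ∩ Omar: 08:00-11:00, 13:00-18:00.
Viktor ∩ Omar ∩ Rosa: 08:00-11:00, 13:00-16:00.
The first common window of at least 60 minutes is 08:00-11:00, so the earliest start is 08:00.

08:00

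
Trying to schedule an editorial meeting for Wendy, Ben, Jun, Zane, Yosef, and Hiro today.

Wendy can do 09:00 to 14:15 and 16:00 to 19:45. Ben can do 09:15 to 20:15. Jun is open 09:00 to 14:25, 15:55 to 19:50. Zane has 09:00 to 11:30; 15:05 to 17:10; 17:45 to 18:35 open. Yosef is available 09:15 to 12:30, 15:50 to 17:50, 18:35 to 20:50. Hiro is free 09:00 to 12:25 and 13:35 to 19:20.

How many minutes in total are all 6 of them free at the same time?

Wendy ∩ Ben: 09:15-14:15, 16:00-19:45.
Wendy ∩ Ben ∩ Jun: 09:15-14:15, 16:00-19:45.
Wendy ∩ Ben ∩ Jun ∩ Zane: 09:15-11:30, 16:00-17:10, 17:45-18:35.
Wendy ∩ Ben ∩ Jun ∩ Zane ∩ Yosef: 09:15-11:30, 16:00-17:10, 17:45-17:50.
Wendy ∩ Ben ∩ Jun ∩ Zane ∩ Yosef ∩ Hiro: 09:15-11:30, 16:00-17:10, 17:45-17:50.
Summing the common windows: 135 + 70 + 5 = 210 minutes.

210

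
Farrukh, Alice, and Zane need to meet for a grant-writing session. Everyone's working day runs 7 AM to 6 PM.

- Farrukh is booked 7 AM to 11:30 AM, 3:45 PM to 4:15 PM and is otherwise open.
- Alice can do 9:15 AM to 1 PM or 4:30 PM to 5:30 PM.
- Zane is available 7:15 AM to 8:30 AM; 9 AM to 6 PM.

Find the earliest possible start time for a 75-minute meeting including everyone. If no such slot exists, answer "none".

11:30

Farrukh free: 11:30-15:45, 16:15-18:00 (invert busy blocks within the working day).
Alice free: 09:15-13:00, 16:30-17:30.
Zane free: 07:15-08:30, 09:00-18:00.
Farrukh ∩ Alice: 11:30-13:00, 16:30-17:30.
Farrukh ∩ Alice ∩ Zane: 11:30-13:00, 16:30-17:30.
The first common window of at least 75 minutes is 11:30-13:00, so the earliest start is 11:30.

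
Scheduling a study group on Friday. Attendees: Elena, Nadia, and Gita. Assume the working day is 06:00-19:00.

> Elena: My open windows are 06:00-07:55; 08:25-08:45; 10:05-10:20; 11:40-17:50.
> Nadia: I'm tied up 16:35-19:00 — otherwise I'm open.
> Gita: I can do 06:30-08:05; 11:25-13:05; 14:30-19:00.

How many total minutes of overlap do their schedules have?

295

Elena free: 06:00-07:55, 08:25-08:45, 10:05-10:20, 11:40-17:50.
Nadia free: 06:00-16:35 (invert busy blocks within the working day).
Gita free: 06:30-08:05, 11:25-13:05, 14:30-19:00.
Elena ∩ Nadia: 06:00-07:55, 08:25-08:45, 10:05-10:20, 11:40-16:35.
Elena ∩ Nadia ∩ Gita: 06:30-07:55, 11:40-13:05, 14:30-16:35.
Those are the intersection windows.
Summing the common windows: 85 + 85 + 125 = 295 minutes.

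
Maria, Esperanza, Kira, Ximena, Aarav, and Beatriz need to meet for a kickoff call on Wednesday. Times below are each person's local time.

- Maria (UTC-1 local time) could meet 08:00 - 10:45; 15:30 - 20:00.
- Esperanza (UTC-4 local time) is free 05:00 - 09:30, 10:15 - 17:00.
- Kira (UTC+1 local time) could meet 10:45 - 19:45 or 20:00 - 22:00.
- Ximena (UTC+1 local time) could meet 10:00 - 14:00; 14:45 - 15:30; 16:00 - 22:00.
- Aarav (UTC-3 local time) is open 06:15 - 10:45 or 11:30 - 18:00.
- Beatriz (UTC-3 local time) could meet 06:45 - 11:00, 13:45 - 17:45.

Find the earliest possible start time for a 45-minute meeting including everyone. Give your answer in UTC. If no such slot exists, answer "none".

Maria in UTC: 09:00-11:45, 16:30-21:00 (add 1h to convert from UTC-1).
Esperanza in UTC: 09:00-13:30, 14:15-21:00 (add 4h to convert from UTC-4).
Kira in UTC: 09:45-18:45, 19:00-21:00 (subtract 1h to convert from UTC+1).
Ximena in UTC: 09:00-13:00, 13:45-14:30, 15:00-21:00 (subtract 1h to convert from UTC+1).
Aarav in UTC: 09:15-13:45, 14:30-21:00 (add 3h to convert from UTC-3).
Beatriz in UTC: 09:45-14:00, 16:45-20:45 (add 3h to convert from UTC-3).
Maria ∩ Esperanza: 09:00-11:45, 16:30-21:00.
Maria ∩ Esperanza ∩ Kira: 09:45-11:45, 16:30-18:45, 19:00-21:00.
Maria ∩ Esperanza ∩ Kira ∩ Ximena: 09:45-11:45, 16:30-18:45, 19:00-21:00.
Maria ∩ Esperanza ∩ Kira ∩ Ximena ∩ Aarav: 09:45-11:45, 16:30-18:45, 19:00-21:00.
Maria ∩ Esperanza ∩ Kira ∩ Ximena ∩ Aarav ∩ Beatriz: 09:45-11:45, 16:45-18:45, 19:00-20:45.
The first common window of at least 45 minutes is 09:45-11:45, so the earliest start is 09:45.

09:45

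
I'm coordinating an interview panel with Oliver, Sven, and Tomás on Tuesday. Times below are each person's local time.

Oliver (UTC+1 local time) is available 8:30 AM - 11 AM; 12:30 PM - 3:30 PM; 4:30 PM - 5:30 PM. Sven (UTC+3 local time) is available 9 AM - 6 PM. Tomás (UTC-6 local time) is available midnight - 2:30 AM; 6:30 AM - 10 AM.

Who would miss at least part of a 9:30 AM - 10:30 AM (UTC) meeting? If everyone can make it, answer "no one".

Oliver, Tomás

Oliver in UTC: 07:30-10:00, 11:30-14:30, 15:30-16:30 (subtract 1h to convert from UTC+1).
Sven in UTC: 06:00-15:00 (subtract 3h to convert from UTC+3).
Tomás in UTC: 06:00-08:30, 12:30-16:00 (add 6h to convert from UTC-6).
Oliver: not fully free for 09:30-10:30. Sven: free for 09:30-10:30. Tomás: not fully free for 09:30-10:30.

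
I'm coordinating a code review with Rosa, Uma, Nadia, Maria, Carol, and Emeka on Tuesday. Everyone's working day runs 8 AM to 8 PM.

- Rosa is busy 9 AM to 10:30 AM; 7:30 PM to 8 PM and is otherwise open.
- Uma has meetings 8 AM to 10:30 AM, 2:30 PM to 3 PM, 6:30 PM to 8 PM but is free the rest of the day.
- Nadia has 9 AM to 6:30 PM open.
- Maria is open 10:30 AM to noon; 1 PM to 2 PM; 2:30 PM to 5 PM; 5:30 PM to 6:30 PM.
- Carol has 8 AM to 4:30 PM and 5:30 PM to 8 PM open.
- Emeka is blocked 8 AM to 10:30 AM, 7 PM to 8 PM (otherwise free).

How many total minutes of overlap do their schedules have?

Rosa free: 08:00-09:00, 10:30-19:30 (invert busy blocks within the working day).
Uma free: 10:30-14:30, 15:00-18:30 (invert busy blocks within the working day).
Nadia free: 09:00-18:30.
Maria free: 10:30-12:00, 13:00-14:00, 14:30-17:00, 17:30-18:30.
Carol free: 08:00-16:30, 17:30-20:00.
Emeka free: 10:30-19:00 (invert busy blocks within the working day).
Rosa ∩ Uma: 10:30-14:30, 15:00-18:30.
Rosa ∩ Uma ∩ Nadia: 10:30-14:30, 15:00-18:30.
Rosa ∩ Uma ∩ Nadia ∩ Maria: 10:30-12:00, 13:00-14:00, 15:00-17:00, 17:30-18:30.
Rosa ∩ Uma ∩ Nadia ∩ Maria ∩ Carol: 10:30-12:00, 13:00-14:00, 15:00-16:30, 17:30-18:30.
Rosa ∩ Uma ∩ Nadia ∩ Maria ∩ Carol ∩ Emeka: 10:30-12:00, 13:00-14:00, 15:00-16:30, 17:30-18:30.
Summing the common windows: 90 + 60 + 90 + 60 = 300 minutes.

300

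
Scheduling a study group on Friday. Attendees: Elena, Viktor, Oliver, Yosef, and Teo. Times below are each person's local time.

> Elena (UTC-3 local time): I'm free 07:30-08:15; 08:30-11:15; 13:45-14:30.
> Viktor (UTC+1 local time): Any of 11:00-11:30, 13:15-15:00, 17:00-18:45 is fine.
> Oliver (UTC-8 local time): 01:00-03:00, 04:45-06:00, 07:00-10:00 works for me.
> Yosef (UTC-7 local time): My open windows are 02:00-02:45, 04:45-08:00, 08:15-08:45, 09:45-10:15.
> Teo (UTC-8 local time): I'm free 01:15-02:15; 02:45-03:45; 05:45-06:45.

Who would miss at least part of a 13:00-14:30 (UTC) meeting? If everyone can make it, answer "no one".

Elena, Oliver, Teo, Viktor

Elena in UTC: 10:30-11:15, 11:30-14:15, 16:45-17:30 (add 3h to convert from UTC-3).
Viktor in UTC: 10:00-10:30, 12:15-14:00, 16:00-17:45 (subtract 1h to convert from UTC+1).
Oliver in UTC: 09:00-11:00, 12:45-14:00, 15:00-18:00 (add 8h to convert from UTC-8).
Yosef in UTC: 09:00-09:45, 11:45-15:00, 15:15-15:45, 16:45-17:15 (add 7h to convert from UTC-7).
Teo in UTC: 09:15-10:15, 10:45-11:45, 13:45-14:45 (add 8h to convert from UTC-8).
Elena: not fully free for 13:00-14:30. Viktor: not fully free for 13:00-14:30. Oliver: not fully free for 13:00-14:30. Yosef: free for 13:00-14:30. Teo: not fully free for 13:00-14:30.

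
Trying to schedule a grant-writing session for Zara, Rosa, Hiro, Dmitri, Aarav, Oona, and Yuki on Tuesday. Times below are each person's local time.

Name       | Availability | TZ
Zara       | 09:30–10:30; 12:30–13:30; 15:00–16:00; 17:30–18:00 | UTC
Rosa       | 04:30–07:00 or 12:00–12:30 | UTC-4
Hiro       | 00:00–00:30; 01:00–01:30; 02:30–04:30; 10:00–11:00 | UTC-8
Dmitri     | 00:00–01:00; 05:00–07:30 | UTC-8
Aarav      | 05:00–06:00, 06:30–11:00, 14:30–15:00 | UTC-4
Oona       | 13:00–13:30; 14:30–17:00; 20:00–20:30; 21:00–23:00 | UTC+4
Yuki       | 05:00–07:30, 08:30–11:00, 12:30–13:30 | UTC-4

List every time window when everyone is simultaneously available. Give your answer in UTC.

Zara in UTC: 09:30-10:30, 12:30-13:30, 15:00-16:00, 17:30-18:00.
Rosa in UTC: 08:30-11:00, 16:00-16:30 (add 4h to convert from UTC-4).
Hiro in UTC: 08:00-08:30, 09:00-09:30, 10:30-12:30, 18:00-19:00 (add 8h to convert from UTC-8).
Dmitri in UTC: 08:00-09:00, 13:00-15:30 (add 8h to convert from UTC-8).
Aarav in UTC: 09:00-10:00, 10:30-15:00, 18:30-19:00 (add 4h to convert from UTC-4).
Oona in UTC: 09:00-09:30, 10:30-13:00, 16:00-16:30, 17:00-19:00 (subtract 4h to convert from UTC+4).
Yuki in UTC: 09:00-11:30, 12:30-15:00, 16:30-17:30 (add 4h to convert from UTC-4).
Zara ∩ Rosa: 09:30-10:30.
Zara ∩ Rosa ∩ Hiro: ∅.
Zara ∩ Rosa ∩ Hiro ∩ Dmitri: ∅.
Zara ∩ Rosa ∩ Hiro ∩ Dmitri ∩ Aarav: ∅.
Zara ∩ Rosa ∩ Hiro ∩ Dmitri ∩ Aarav ∩ Oona: ∅.
Zara ∩ Rosa ∩ Hiro ∩ Dmitri ∩ Aarav ∩ Oona ∩ Yuki: ∅.
There is no time when everyone is free.

none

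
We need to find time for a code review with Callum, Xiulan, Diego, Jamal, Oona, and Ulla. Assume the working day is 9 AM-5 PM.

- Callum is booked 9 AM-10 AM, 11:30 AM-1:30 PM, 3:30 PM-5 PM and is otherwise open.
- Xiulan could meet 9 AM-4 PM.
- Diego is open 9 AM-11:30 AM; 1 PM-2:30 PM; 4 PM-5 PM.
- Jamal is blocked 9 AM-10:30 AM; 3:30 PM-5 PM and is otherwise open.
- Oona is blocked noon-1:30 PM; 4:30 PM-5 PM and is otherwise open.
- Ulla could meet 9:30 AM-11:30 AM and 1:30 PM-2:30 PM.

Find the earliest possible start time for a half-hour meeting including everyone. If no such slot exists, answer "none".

Callum free: 10:00-11:30, 13:30-15:30 (invert busy blocks within the working day).
Xiulan free: 09:00-16:00.
Diego free: 09:00-11:30, 13:00-14:30, 16:00-17:00.
Jamal free: 10:30-15:30 (invert busy blocks within the working day).
Oona free: 09:00-12:00, 13:30-16:30 (invert busy blocks within the working day).
Ulla free: 09:30-11:30, 13:30-14:30.
Callum ∩ Xiulan: 10:00-11:30, 13:30-15:30.
Callum ∩ Xiulan ∩ Diego: 10:00-11:30, 13:30-14:30.
Callum ∩ Xiulan ∩ Diego ∩ Jamal: 10:30-11:30, 13:30-14:30.
Callum ∩ Xiulan ∩ Diego ∩ Jamal ∩ Oona: 10:30-11:30, 13:30-14:30.
Callum ∩ Xiulan ∩ Diego ∩ Jamal ∩ Oona ∩ Ulla: 10:30-11:30, 13:30-14:30.
Those are the intersection windows.
The first common window of at least 30 minutes is 10:30-11:30, so the earliest start is 10:30.

10:30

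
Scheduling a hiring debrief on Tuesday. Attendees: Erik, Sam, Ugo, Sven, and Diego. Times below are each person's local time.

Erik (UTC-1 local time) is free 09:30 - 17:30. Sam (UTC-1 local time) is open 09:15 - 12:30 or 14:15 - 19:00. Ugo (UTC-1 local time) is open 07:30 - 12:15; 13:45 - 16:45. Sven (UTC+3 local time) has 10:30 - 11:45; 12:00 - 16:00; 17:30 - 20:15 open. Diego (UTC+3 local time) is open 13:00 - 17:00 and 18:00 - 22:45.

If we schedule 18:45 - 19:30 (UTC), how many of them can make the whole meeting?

Erik in UTC: 10:30-18:30 (add 1h to convert from UTC-1).
Sam in UTC: 10:15-13:30, 15:15-20:00 (add 1h to convert from UTC-1).
Ugo in UTC: 08:30-13:15, 14:45-17:45 (add 1h to convert from UTC-1).
Sven in UTC: 07:30-08:45, 09:00-13:00, 14:30-17:15 (subtract 3h to convert from UTC+3).
Diego in UTC: 10:00-14:00, 15:00-19:45 (subtract 3h to convert from UTC+3).
Sam and Diego can make the full 18:45-19:30 slot — that's 2.

2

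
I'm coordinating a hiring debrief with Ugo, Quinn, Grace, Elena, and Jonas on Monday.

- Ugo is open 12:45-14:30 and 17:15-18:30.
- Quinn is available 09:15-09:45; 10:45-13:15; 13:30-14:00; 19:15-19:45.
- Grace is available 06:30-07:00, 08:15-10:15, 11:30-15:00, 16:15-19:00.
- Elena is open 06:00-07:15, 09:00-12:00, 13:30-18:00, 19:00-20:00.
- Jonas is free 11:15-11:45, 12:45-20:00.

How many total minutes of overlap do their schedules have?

Ugo ∩ Quinn: 12:45-13:15, 13:30-14:00.
Ugo ∩ Quinn ∩ Grace: 12:45-13:15, 13:30-14:00.
Ugo ∩ Quinn ∩ Grace ∩ Elena: 13:30-14:00.
Ugo ∩ Quinn ∩ Grace ∩ Elena ∩ Jonas: 13:30-14:00.
That's a single block of 30 minutes.

30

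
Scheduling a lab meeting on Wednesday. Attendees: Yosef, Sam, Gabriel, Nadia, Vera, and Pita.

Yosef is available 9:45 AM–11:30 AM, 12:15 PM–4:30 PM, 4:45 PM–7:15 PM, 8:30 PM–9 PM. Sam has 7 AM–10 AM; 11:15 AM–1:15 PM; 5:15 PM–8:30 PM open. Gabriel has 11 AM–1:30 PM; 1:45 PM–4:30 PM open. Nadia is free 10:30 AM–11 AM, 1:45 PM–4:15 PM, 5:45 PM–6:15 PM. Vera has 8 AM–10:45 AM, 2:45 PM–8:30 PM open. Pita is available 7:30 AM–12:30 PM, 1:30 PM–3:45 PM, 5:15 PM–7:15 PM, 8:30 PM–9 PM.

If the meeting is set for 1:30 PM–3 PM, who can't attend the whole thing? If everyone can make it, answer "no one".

Gabriel, Nadia, Sam, Vera

Yosef: free for 13:30-15:00. Sam: not fully free for 13:30-15:00. Gabriel: not fully free for 13:30-15:00. Nadia: not fully free for 13:30-15:00. Vera: not fully free for 13:30-15:00. Pita: free for 13:30-15:00.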